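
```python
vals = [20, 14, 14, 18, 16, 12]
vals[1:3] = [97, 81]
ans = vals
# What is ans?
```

vals starts as [20, 14, 14, 18, 16, 12] (length 6). The slice vals[1:3] covers indices [1, 2] with values [14, 14]. Replacing that slice with [97, 81] (same length) produces [20, 97, 81, 18, 16, 12].

[20, 97, 81, 18, 16, 12]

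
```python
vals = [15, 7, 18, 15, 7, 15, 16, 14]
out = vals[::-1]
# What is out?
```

vals has length 8. The slice vals[::-1] selects indices [7, 6, 5, 4, 3, 2, 1, 0] (7->14, 6->16, 5->15, 4->7, 3->15, 2->18, 1->7, 0->15), giving [14, 16, 15, 7, 15, 18, 7, 15].

[14, 16, 15, 7, 15, 18, 7, 15]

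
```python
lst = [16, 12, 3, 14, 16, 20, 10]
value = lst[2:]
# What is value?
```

lst has length 7. The slice lst[2:] selects indices [2, 3, 4, 5, 6] (2->3, 3->14, 4->16, 5->20, 6->10), giving [3, 14, 16, 20, 10].

[3, 14, 16, 20, 10]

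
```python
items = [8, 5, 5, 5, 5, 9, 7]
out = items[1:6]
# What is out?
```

items has length 7. The slice items[1:6] selects indices [1, 2, 3, 4, 5] (1->5, 2->5, 3->5, 4->5, 5->9), giving [5, 5, 5, 5, 9].

[5, 5, 5, 5, 9]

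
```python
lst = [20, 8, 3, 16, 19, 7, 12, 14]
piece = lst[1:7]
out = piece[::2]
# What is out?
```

lst has length 8. The slice lst[1:7] selects indices [1, 2, 3, 4, 5, 6] (1->8, 2->3, 3->16, 4->19, 5->7, 6->12), giving [8, 3, 16, 19, 7, 12]. So piece = [8, 3, 16, 19, 7, 12]. piece has length 6. The slice piece[::2] selects indices [0, 2, 4] (0->8, 2->16, 4->7), giving [8, 16, 7].

[8, 16, 7]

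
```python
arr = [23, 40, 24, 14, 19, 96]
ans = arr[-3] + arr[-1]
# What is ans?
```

arr has length 6. Negative index -3 maps to positive index 6 + (-3) = 3. arr[3] = 14.
arr has length 6. Negative index -1 maps to positive index 6 + (-1) = 5. arr[5] = 96.
Sum: 14 + 96 = 110.

110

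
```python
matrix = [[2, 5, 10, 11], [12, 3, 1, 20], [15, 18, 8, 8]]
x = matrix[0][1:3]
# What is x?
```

matrix[0] = [2, 5, 10, 11]. matrix[0] has length 4. The slice matrix[0][1:3] selects indices [1, 2] (1->5, 2->10), giving [5, 10].

[5, 10]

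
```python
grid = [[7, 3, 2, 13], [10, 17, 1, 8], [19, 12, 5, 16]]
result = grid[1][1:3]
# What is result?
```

grid[1] = [10, 17, 1, 8]. grid[1] has length 4. The slice grid[1][1:3] selects indices [1, 2] (1->17, 2->1), giving [17, 1].

[17, 1]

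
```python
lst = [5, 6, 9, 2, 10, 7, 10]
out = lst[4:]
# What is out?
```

lst has length 7. The slice lst[4:] selects indices [4, 5, 6] (4->10, 5->7, 6->10), giving [10, 7, 10].

[10, 7, 10]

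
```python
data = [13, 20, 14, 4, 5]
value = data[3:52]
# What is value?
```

data has length 5. The slice data[3:52] selects indices [3, 4] (3->4, 4->5), giving [4, 5].

[4, 5]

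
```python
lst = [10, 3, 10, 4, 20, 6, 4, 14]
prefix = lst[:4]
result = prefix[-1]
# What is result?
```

lst has length 8. The slice lst[:4] selects indices [0, 1, 2, 3] (0->10, 1->3, 2->10, 3->4), giving [10, 3, 10, 4]. So prefix = [10, 3, 10, 4]. Then prefix[-1] = 4.

4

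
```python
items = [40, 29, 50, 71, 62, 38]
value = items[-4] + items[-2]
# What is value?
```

items has length 6. Negative index -4 maps to positive index 6 + (-4) = 2. items[2] = 50.
items has length 6. Negative index -2 maps to positive index 6 + (-2) = 4. items[4] = 62.
Sum: 50 + 62 = 112.

112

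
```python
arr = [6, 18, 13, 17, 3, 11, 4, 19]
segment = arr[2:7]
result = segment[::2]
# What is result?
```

arr has length 8. The slice arr[2:7] selects indices [2, 3, 4, 5, 6] (2->13, 3->17, 4->3, 5->11, 6->4), giving [13, 17, 3, 11, 4]. So segment = [13, 17, 3, 11, 4]. segment has length 5. The slice segment[::2] selects indices [0, 2, 4] (0->13, 2->3, 4->4), giving [13, 3, 4].

[13, 3, 4]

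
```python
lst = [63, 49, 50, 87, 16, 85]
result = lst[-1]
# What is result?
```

lst has length 6. Negative index -1 maps to positive index 6 + (-1) = 5. lst[5] = 85.

85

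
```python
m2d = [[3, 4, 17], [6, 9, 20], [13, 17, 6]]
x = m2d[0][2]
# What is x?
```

m2d[0] = [3, 4, 17]. Taking column 2 of that row yields 17.

17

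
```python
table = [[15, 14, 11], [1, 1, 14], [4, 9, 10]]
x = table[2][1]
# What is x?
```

table[2] = [4, 9, 10]. Taking column 1 of that row yields 9.

9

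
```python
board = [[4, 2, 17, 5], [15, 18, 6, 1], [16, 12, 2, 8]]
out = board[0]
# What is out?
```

board has 3 rows. Row 0 is [4, 2, 17, 5].

[4, 2, 17, 5]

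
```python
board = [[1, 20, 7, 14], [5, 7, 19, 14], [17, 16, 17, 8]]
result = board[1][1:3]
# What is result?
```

board[1] = [5, 7, 19, 14]. board[1] has length 4. The slice board[1][1:3] selects indices [1, 2] (1->7, 2->19), giving [7, 19].

[7, 19]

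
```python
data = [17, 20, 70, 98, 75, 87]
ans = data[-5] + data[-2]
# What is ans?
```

data has length 6. Negative index -5 maps to positive index 6 + (-5) = 1. data[1] = 20.
data has length 6. Negative index -2 maps to positive index 6 + (-2) = 4. data[4] = 75.
Sum: 20 + 75 = 95.

95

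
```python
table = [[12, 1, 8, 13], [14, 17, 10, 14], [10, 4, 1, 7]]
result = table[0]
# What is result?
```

table has 3 rows. Row 0 is [12, 1, 8, 13].

[12, 1, 8, 13]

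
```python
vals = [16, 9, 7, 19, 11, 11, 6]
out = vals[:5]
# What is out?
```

vals has length 7. The slice vals[:5] selects indices [0, 1, 2, 3, 4] (0->16, 1->9, 2->7, 3->19, 4->11), giving [16, 9, 7, 19, 11].

[16, 9, 7, 19, 11]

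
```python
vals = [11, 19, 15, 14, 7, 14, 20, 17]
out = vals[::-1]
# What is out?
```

vals has length 8. The slice vals[::-1] selects indices [7, 6, 5, 4, 3, 2, 1, 0] (7->17, 6->20, 5->14, 4->7, 3->14, 2->15, 1->19, 0->11), giving [17, 20, 14, 7, 14, 15, 19, 11].

[17, 20, 14, 7, 14, 15, 19, 11]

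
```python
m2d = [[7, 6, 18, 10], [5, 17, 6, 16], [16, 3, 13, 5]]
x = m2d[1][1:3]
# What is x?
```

m2d[1] = [5, 17, 6, 16]. m2d[1] has length 4. The slice m2d[1][1:3] selects indices [1, 2] (1->17, 2->6), giving [17, 6].

[17, 6]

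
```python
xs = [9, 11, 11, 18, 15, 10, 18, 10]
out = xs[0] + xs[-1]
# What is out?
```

xs has length 8. xs[0] = 9.
xs has length 8. Negative index -1 maps to positive index 8 + (-1) = 7. xs[7] = 10.
Sum: 9 + 10 = 19.

19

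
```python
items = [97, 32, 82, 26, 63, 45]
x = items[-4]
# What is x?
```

items has length 6. Negative index -4 maps to positive index 6 + (-4) = 2. items[2] = 82.

82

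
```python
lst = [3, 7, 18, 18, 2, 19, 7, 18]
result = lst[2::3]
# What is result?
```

lst has length 8. The slice lst[2::3] selects indices [2, 5] (2->18, 5->19), giving [18, 19].

[18, 19]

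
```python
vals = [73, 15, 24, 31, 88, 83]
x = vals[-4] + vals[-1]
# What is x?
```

vals has length 6. Negative index -4 maps to positive index 6 + (-4) = 2. vals[2] = 24.
vals has length 6. Negative index -1 maps to positive index 6 + (-1) = 5. vals[5] = 83.
Sum: 24 + 83 = 107.

107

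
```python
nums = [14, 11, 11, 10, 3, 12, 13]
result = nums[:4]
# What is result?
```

nums has length 7. The slice nums[:4] selects indices [0, 1, 2, 3] (0->14, 1->11, 2->11, 3->10), giving [14, 11, 11, 10].

[14, 11, 11, 10]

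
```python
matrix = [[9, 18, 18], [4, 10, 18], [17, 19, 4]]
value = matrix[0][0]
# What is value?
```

matrix[0] = [9, 18, 18]. Taking column 0 of that row yields 9.

9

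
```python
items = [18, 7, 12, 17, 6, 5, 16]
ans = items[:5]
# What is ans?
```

items has length 7. The slice items[:5] selects indices [0, 1, 2, 3, 4] (0->18, 1->7, 2->12, 3->17, 4->6), giving [18, 7, 12, 17, 6].

[18, 7, 12, 17, 6]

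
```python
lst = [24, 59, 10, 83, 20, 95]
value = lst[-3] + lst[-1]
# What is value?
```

lst has length 6. Negative index -3 maps to positive index 6 + (-3) = 3. lst[3] = 83.
lst has length 6. Negative index -1 maps to positive index 6 + (-1) = 5. lst[5] = 95.
Sum: 83 + 95 = 178.

178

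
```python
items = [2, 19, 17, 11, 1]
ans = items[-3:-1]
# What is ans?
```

items has length 5. The slice items[-3:-1] selects indices [2, 3] (2->17, 3->11), giving [17, 11].

[17, 11]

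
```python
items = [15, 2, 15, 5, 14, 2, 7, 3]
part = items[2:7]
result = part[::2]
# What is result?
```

items has length 8. The slice items[2:7] selects indices [2, 3, 4, 5, 6] (2->15, 3->5, 4->14, 5->2, 6->7), giving [15, 5, 14, 2, 7]. So part = [15, 5, 14, 2, 7]. part has length 5. The slice part[::2] selects indices [0, 2, 4] (0->15, 2->14, 4->7), giving [15, 14, 7].

[15, 14, 7]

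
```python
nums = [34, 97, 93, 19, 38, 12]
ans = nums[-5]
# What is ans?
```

nums has length 6. Negative index -5 maps to positive index 6 + (-5) = 1. nums[1] = 97.

97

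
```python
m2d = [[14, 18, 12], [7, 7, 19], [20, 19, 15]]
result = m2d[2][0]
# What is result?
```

m2d[2] = [20, 19, 15]. Taking column 0 of that row yields 20.

20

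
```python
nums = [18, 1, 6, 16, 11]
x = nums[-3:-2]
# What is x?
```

nums has length 5. The slice nums[-3:-2] selects indices [2] (2->6), giving [6].

[6]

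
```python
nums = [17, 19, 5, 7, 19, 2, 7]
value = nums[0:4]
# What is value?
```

nums has length 7. The slice nums[0:4] selects indices [0, 1, 2, 3] (0->17, 1->19, 2->5, 3->7), giving [17, 19, 5, 7].

[17, 19, 5, 7]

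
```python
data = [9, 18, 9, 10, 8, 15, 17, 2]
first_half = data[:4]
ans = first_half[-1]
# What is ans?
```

data has length 8. The slice data[:4] selects indices [0, 1, 2, 3] (0->9, 1->18, 2->9, 3->10), giving [9, 18, 9, 10]. So first_half = [9, 18, 9, 10]. Then first_half[-1] = 10.

10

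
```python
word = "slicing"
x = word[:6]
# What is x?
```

word has length 7. The slice word[:6] selects indices [0, 1, 2, 3, 4, 5] (0->'s', 1->'l', 2->'i', 3->'c', 4->'i', 5->'n'), giving 'slicin'.

'slicin'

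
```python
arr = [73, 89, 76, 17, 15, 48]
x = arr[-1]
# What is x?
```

arr has length 6. Negative index -1 maps to positive index 6 + (-1) = 5. arr[5] = 48.

48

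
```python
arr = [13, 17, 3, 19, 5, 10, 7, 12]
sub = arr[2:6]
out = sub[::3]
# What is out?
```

arr has length 8. The slice arr[2:6] selects indices [2, 3, 4, 5] (2->3, 3->19, 4->5, 5->10), giving [3, 19, 5, 10]. So sub = [3, 19, 5, 10]. sub has length 4. The slice sub[::3] selects indices [0, 3] (0->3, 3->10), giving [3, 10].

[3, 10]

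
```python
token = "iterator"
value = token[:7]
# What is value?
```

token has length 8. The slice token[:7] selects indices [0, 1, 2, 3, 4, 5, 6] (0->'i', 1->'t', 2->'e', 3->'r', 4->'a', 5->'t', 6->'o'), giving 'iterato'.

'iterato'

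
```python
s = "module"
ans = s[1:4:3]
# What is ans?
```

s has length 6. The slice s[1:4:3] selects indices [1] (1->'o'), giving 'o'.

'o'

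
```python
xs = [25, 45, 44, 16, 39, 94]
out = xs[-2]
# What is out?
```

xs has length 6. Negative index -2 maps to positive index 6 + (-2) = 4. xs[4] = 39.

39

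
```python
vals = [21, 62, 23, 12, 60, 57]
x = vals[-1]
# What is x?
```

vals has length 6. Negative index -1 maps to positive index 6 + (-1) = 5. vals[5] = 57.

57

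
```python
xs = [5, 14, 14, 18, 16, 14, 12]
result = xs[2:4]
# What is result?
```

xs has length 7. The slice xs[2:4] selects indices [2, 3] (2->14, 3->18), giving [14, 18].

[14, 18]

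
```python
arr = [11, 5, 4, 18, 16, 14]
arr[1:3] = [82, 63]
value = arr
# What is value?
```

arr starts as [11, 5, 4, 18, 16, 14] (length 6). The slice arr[1:3] covers indices [1, 2] with values [5, 4]. Replacing that slice with [82, 63] (same length) produces [11, 82, 63, 18, 16, 14].

[11, 82, 63, 18, 16, 14]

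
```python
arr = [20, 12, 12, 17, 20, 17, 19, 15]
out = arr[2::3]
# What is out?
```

arr has length 8. The slice arr[2::3] selects indices [2, 5] (2->12, 5->17), giving [12, 17].

[12, 17]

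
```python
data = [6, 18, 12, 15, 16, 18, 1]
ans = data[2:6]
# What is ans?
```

data has length 7. The slice data[2:6] selects indices [2, 3, 4, 5] (2->12, 3->15, 4->16, 5->18), giving [12, 15, 16, 18].

[12, 15, 16, 18]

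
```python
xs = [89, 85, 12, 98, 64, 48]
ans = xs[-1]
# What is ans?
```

xs has length 6. Negative index -1 maps to positive index 6 + (-1) = 5. xs[5] = 48.

48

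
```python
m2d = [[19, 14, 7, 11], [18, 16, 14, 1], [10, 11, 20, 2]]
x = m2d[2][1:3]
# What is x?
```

m2d[2] = [10, 11, 20, 2]. m2d[2] has length 4. The slice m2d[2][1:3] selects indices [1, 2] (1->11, 2->20), giving [11, 20].

[11, 20]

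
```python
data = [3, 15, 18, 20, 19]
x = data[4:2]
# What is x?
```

data has length 5. The slice data[4:2] resolves to an empty index range, so the result is [].

[]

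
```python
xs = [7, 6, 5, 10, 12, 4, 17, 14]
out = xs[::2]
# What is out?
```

xs has length 8. The slice xs[::2] selects indices [0, 2, 4, 6] (0->7, 2->5, 4->12, 6->17), giving [7, 5, 12, 17].

[7, 5, 12, 17]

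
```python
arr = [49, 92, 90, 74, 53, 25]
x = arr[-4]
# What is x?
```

arr has length 6. Negative index -4 maps to positive index 6 + (-4) = 2. arr[2] = 90.

90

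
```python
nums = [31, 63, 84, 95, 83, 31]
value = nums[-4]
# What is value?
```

nums has length 6. Negative index -4 maps to positive index 6 + (-4) = 2. nums[2] = 84.

84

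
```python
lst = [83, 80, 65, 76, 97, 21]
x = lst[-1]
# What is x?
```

lst has length 6. Negative index -1 maps to positive index 6 + (-1) = 5. lst[5] = 21.

21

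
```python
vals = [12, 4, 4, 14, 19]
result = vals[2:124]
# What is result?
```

vals has length 5. The slice vals[2:124] selects indices [2, 3, 4] (2->4, 3->14, 4->19), giving [4, 14, 19].

[4, 14, 19]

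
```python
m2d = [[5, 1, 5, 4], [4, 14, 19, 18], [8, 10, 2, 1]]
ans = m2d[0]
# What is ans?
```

m2d has 3 rows. Row 0 is [5, 1, 5, 4].

[5, 1, 5, 4]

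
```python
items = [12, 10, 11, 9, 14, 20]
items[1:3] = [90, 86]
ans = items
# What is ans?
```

items starts as [12, 10, 11, 9, 14, 20] (length 6). The slice items[1:3] covers indices [1, 2] with values [10, 11]. Replacing that slice with [90, 86] (same length) produces [12, 90, 86, 9, 14, 20].

[12, 90, 86, 9, 14, 20]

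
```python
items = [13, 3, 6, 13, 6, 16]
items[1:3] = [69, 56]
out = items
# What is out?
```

items starts as [13, 3, 6, 13, 6, 16] (length 6). The slice items[1:3] covers indices [1, 2] with values [3, 6]. Replacing that slice with [69, 56] (same length) produces [13, 69, 56, 13, 6, 16].

[13, 69, 56, 13, 6, 16]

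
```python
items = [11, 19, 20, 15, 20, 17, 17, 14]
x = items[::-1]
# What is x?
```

items has length 8. The slice items[::-1] selects indices [7, 6, 5, 4, 3, 2, 1, 0] (7->14, 6->17, 5->17, 4->20, 3->15, 2->20, 1->19, 0->11), giving [14, 17, 17, 20, 15, 20, 19, 11].

[14, 17, 17, 20, 15, 20, 19, 11]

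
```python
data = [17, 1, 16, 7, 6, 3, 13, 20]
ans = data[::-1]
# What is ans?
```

data has length 8. The slice data[::-1] selects indices [7, 6, 5, 4, 3, 2, 1, 0] (7->20, 6->13, 5->3, 4->6, 3->7, 2->16, 1->1, 0->17), giving [20, 13, 3, 6, 7, 16, 1, 17].

[20, 13, 3, 6, 7, 16, 1, 17]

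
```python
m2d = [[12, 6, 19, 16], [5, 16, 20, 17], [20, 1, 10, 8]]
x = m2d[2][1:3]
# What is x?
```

m2d[2] = [20, 1, 10, 8]. m2d[2] has length 4. The slice m2d[2][1:3] selects indices [1, 2] (1->1, 2->10), giving [1, 10].

[1, 10]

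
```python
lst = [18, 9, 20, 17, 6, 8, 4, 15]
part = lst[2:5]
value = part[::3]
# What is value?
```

lst has length 8. The slice lst[2:5] selects indices [2, 3, 4] (2->20, 3->17, 4->6), giving [20, 17, 6]. So part = [20, 17, 6]. part has length 3. The slice part[::3] selects indices [0] (0->20), giving [20].

[20]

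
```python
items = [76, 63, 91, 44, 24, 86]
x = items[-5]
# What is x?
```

items has length 6. Negative index -5 maps to positive index 6 + (-5) = 1. items[1] = 63.

63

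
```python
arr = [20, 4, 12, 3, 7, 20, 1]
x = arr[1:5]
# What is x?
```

arr has length 7. The slice arr[1:5] selects indices [1, 2, 3, 4] (1->4, 2->12, 3->3, 4->7), giving [4, 12, 3, 7].

[4, 12, 3, 7]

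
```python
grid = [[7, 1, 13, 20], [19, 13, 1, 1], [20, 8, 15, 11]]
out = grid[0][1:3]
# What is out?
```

grid[0] = [7, 1, 13, 20]. grid[0] has length 4. The slice grid[0][1:3] selects indices [1, 2] (1->1, 2->13), giving [1, 13].

[1, 13]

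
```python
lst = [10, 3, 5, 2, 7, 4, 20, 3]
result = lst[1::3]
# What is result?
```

lst has length 8. The slice lst[1::3] selects indices [1, 4, 7] (1->3, 4->7, 7->3), giving [3, 7, 3].

[3, 7, 3]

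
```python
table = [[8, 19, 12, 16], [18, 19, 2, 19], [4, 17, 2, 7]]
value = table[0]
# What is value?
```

table has 3 rows. Row 0 is [8, 19, 12, 16].

[8, 19, 12, 16]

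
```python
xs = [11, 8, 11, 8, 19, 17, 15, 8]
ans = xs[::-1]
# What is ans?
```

xs has length 8. The slice xs[::-1] selects indices [7, 6, 5, 4, 3, 2, 1, 0] (7->8, 6->15, 5->17, 4->19, 3->8, 2->11, 1->8, 0->11), giving [8, 15, 17, 19, 8, 11, 8, 11].

[8, 15, 17, 19, 8, 11, 8, 11]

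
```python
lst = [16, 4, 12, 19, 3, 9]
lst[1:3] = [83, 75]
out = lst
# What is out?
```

lst starts as [16, 4, 12, 19, 3, 9] (length 6). The slice lst[1:3] covers indices [1, 2] with values [4, 12]. Replacing that slice with [83, 75] (same length) produces [16, 83, 75, 19, 3, 9].

[16, 83, 75, 19, 3, 9]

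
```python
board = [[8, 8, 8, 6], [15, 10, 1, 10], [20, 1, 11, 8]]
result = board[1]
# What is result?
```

board has 3 rows. Row 1 is [15, 10, 1, 10].

[15, 10, 1, 10]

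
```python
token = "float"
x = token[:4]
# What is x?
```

token has length 5. The slice token[:4] selects indices [0, 1, 2, 3] (0->'f', 1->'l', 2->'o', 3->'a'), giving 'floa'.

'floa'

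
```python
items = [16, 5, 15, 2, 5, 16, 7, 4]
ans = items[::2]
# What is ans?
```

items has length 8. The slice items[::2] selects indices [0, 2, 4, 6] (0->16, 2->15, 4->5, 6->7), giving [16, 15, 5, 7].

[16, 15, 5, 7]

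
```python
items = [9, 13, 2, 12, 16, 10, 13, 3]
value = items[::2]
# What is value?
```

items has length 8. The slice items[::2] selects indices [0, 2, 4, 6] (0->9, 2->2, 4->16, 6->13), giving [9, 2, 16, 13].

[9, 2, 16, 13]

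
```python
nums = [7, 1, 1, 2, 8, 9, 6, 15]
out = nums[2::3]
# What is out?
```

nums has length 8. The slice nums[2::3] selects indices [2, 5] (2->1, 5->9), giving [1, 9].

[1, 9]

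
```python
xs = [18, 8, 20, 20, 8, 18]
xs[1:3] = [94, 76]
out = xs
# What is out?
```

xs starts as [18, 8, 20, 20, 8, 18] (length 6). The slice xs[1:3] covers indices [1, 2] with values [8, 20]. Replacing that slice with [94, 76] (same length) produces [18, 94, 76, 20, 8, 18].

[18, 94, 76, 20, 8, 18]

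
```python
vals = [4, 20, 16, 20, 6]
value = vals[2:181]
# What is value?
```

vals has length 5. The slice vals[2:181] selects indices [2, 3, 4] (2->16, 3->20, 4->6), giving [16, 20, 6].

[16, 20, 6]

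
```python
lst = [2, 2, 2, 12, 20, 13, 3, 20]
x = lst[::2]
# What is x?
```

lst has length 8. The slice lst[::2] selects indices [0, 2, 4, 6] (0->2, 2->2, 4->20, 6->3), giving [2, 2, 20, 3].

[2, 2, 20, 3]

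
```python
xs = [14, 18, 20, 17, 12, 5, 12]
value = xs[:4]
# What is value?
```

xs has length 7. The slice xs[:4] selects indices [0, 1, 2, 3] (0->14, 1->18, 2->20, 3->17), giving [14, 18, 20, 17].

[14, 18, 20, 17]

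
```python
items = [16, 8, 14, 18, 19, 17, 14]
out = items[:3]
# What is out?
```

items has length 7. The slice items[:3] selects indices [0, 1, 2] (0->16, 1->8, 2->14), giving [16, 8, 14].

[16, 8, 14]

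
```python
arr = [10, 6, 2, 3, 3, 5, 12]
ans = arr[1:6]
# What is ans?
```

arr has length 7. The slice arr[1:6] selects indices [1, 2, 3, 4, 5] (1->6, 2->2, 3->3, 4->3, 5->5), giving [6, 2, 3, 3, 5].

[6, 2, 3, 3, 5]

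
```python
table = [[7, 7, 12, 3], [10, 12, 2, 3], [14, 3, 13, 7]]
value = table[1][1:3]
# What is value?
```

table[1] = [10, 12, 2, 3]. table[1] has length 4. The slice table[1][1:3] selects indices [1, 2] (1->12, 2->2), giving [12, 2].

[12, 2]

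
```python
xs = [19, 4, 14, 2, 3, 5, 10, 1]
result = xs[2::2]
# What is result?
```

xs has length 8. The slice xs[2::2] selects indices [2, 4, 6] (2->14, 4->3, 6->10), giving [14, 3, 10].

[14, 3, 10]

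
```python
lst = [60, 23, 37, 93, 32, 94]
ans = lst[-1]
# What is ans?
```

lst has length 6. Negative index -1 maps to positive index 6 + (-1) = 5. lst[5] = 94.

94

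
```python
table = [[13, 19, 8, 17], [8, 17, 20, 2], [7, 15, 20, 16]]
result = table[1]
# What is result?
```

table has 3 rows. Row 1 is [8, 17, 20, 2].

[8, 17, 20, 2]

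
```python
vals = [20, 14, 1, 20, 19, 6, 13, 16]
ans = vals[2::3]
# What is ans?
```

vals has length 8. The slice vals[2::3] selects indices [2, 5] (2->1, 5->6), giving [1, 6].

[1, 6]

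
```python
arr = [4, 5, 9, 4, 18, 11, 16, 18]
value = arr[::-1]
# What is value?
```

arr has length 8. The slice arr[::-1] selects indices [7, 6, 5, 4, 3, 2, 1, 0] (7->18, 6->16, 5->11, 4->18, 3->4, 2->9, 1->5, 0->4), giving [18, 16, 11, 18, 4, 9, 5, 4].

[18, 16, 11, 18, 4, 9, 5, 4]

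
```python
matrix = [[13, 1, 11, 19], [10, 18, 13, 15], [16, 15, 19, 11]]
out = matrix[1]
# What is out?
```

matrix has 3 rows. Row 1 is [10, 18, 13, 15].

[10, 18, 13, 15]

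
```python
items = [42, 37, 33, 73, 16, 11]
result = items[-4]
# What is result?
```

items has length 6. Negative index -4 maps to positive index 6 + (-4) = 2. items[2] = 33.

33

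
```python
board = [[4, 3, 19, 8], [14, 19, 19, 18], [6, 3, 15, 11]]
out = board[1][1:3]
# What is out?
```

board[1] = [14, 19, 19, 18]. board[1] has length 4. The slice board[1][1:3] selects indices [1, 2] (1->19, 2->19), giving [19, 19].

[19, 19]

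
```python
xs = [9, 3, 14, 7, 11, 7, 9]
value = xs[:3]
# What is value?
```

xs has length 7. The slice xs[:3] selects indices [0, 1, 2] (0->9, 1->3, 2->14), giving [9, 3, 14].

[9, 3, 14]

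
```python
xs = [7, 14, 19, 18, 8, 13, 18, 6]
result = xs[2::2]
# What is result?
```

xs has length 8. The slice xs[2::2] selects indices [2, 4, 6] (2->19, 4->8, 6->18), giving [19, 8, 18].

[19, 8, 18]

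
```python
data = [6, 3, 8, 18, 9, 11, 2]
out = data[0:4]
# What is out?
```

data has length 7. The slice data[0:4] selects indices [0, 1, 2, 3] (0->6, 1->3, 2->8, 3->18), giving [6, 3, 8, 18].

[6, 3, 8, 18]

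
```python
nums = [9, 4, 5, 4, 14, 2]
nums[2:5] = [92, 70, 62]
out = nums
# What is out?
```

nums starts as [9, 4, 5, 4, 14, 2] (length 6). The slice nums[2:5] covers indices [2, 3, 4] with values [5, 4, 14]. Replacing that slice with [92, 70, 62] (same length) produces [9, 4, 92, 70, 62, 2].

[9, 4, 92, 70, 62, 2]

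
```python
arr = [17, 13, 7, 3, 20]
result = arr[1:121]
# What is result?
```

arr has length 5. The slice arr[1:121] selects indices [1, 2, 3, 4] (1->13, 2->7, 3->3, 4->20), giving [13, 7, 3, 20].

[13, 7, 3, 20]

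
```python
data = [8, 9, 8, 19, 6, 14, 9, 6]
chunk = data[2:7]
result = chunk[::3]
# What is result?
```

data has length 8. The slice data[2:7] selects indices [2, 3, 4, 5, 6] (2->8, 3->19, 4->6, 5->14, 6->9), giving [8, 19, 6, 14, 9]. So chunk = [8, 19, 6, 14, 9]. chunk has length 5. The slice chunk[::3] selects indices [0, 3] (0->8, 3->14), giving [8, 14].

[8, 14]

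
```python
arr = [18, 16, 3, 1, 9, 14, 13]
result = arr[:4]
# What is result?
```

arr has length 7. The slice arr[:4] selects indices [0, 1, 2, 3] (0->18, 1->16, 2->3, 3->1), giving [18, 16, 3, 1].

[18, 16, 3, 1]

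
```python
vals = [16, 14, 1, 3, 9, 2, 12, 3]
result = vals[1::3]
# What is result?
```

vals has length 8. The slice vals[1::3] selects indices [1, 4, 7] (1->14, 4->9, 7->3), giving [14, 9, 3].

[14, 9, 3]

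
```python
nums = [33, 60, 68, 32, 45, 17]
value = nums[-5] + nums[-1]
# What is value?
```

nums has length 6. Negative index -5 maps to positive index 6 + (-5) = 1. nums[1] = 60.
nums has length 6. Negative index -1 maps to positive index 6 + (-1) = 5. nums[5] = 17.
Sum: 60 + 17 = 77.

77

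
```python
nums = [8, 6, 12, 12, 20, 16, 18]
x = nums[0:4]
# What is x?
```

nums has length 7. The slice nums[0:4] selects indices [0, 1, 2, 3] (0->8, 1->6, 2->12, 3->12), giving [8, 6, 12, 12].

[8, 6, 12, 12]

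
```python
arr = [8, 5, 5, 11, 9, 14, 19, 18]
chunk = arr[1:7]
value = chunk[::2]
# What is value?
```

arr has length 8. The slice arr[1:7] selects indices [1, 2, 3, 4, 5, 6] (1->5, 2->5, 3->11, 4->9, 5->14, 6->19), giving [5, 5, 11, 9, 14, 19]. So chunk = [5, 5, 11, 9, 14, 19]. chunk has length 6. The slice chunk[::2] selects indices [0, 2, 4] (0->5, 2->11, 4->14), giving [5, 11, 14].

[5, 11, 14]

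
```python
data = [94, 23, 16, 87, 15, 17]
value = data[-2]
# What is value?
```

data has length 6. Negative index -2 maps to positive index 6 + (-2) = 4. data[4] = 15.

15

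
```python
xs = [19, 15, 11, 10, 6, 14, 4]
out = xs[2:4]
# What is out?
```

xs has length 7. The slice xs[2:4] selects indices [2, 3] (2->11, 3->10), giving [11, 10].

[11, 10]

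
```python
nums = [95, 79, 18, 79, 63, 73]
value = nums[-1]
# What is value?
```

nums has length 6. Negative index -1 maps to positive index 6 + (-1) = 5. nums[5] = 73.

73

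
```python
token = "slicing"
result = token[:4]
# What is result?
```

token has length 7. The slice token[:4] selects indices [0, 1, 2, 3] (0->'s', 1->'l', 2->'i', 3->'c'), giving 'slic'.

'slic'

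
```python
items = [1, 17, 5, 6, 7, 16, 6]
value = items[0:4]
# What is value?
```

items has length 7. The slice items[0:4] selects indices [0, 1, 2, 3] (0->1, 1->17, 2->5, 3->6), giving [1, 17, 5, 6].

[1, 17, 5, 6]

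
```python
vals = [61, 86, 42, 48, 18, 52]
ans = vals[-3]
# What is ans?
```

vals has length 6. Negative index -3 maps to positive index 6 + (-3) = 3. vals[3] = 48.

48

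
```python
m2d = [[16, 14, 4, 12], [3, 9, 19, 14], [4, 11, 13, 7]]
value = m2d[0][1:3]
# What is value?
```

m2d[0] = [16, 14, 4, 12]. m2d[0] has length 4. The slice m2d[0][1:3] selects indices [1, 2] (1->14, 2->4), giving [14, 4].

[14, 4]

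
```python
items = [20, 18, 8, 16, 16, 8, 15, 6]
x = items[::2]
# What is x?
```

items has length 8. The slice items[::2] selects indices [0, 2, 4, 6] (0->20, 2->8, 4->16, 6->15), giving [20, 8, 16, 15].

[20, 8, 16, 15]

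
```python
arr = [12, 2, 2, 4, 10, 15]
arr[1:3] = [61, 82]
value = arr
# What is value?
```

arr starts as [12, 2, 2, 4, 10, 15] (length 6). The slice arr[1:3] covers indices [1, 2] with values [2, 2]. Replacing that slice with [61, 82] (same length) produces [12, 61, 82, 4, 10, 15].

[12, 61, 82, 4, 10, 15]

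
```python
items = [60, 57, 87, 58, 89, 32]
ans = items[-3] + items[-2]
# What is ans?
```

items has length 6. Negative index -3 maps to positive index 6 + (-3) = 3. items[3] = 58.
items has length 6. Negative index -2 maps to positive index 6 + (-2) = 4. items[4] = 89.
Sum: 58 + 89 = 147.

147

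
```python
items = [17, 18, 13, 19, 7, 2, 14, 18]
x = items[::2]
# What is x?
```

items has length 8. The slice items[::2] selects indices [0, 2, 4, 6] (0->17, 2->13, 4->7, 6->14), giving [17, 13, 7, 14].

[17, 13, 7, 14]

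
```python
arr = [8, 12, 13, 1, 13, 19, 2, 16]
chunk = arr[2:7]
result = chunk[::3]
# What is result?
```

arr has length 8. The slice arr[2:7] selects indices [2, 3, 4, 5, 6] (2->13, 3->1, 4->13, 5->19, 6->2), giving [13, 1, 13, 19, 2]. So chunk = [13, 1, 13, 19, 2]. chunk has length 5. The slice chunk[::3] selects indices [0, 3] (0->13, 3->19), giving [13, 19].

[13, 19]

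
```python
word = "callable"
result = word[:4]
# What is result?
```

word has length 8. The slice word[:4] selects indices [0, 1, 2, 3] (0->'c', 1->'a', 2->'l', 3->'l'), giving 'call'.

'call'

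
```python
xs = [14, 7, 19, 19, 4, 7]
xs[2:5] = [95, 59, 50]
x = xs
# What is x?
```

xs starts as [14, 7, 19, 19, 4, 7] (length 6). The slice xs[2:5] covers indices [2, 3, 4] with values [19, 19, 4]. Replacing that slice with [95, 59, 50] (same length) produces [14, 7, 95, 59, 50, 7].

[14, 7, 95, 59, 50, 7]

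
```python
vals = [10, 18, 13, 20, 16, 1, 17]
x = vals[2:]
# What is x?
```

vals has length 7. The slice vals[2:] selects indices [2, 3, 4, 5, 6] (2->13, 3->20, 4->16, 5->1, 6->17), giving [13, 20, 16, 1, 17].

[13, 20, 16, 1, 17]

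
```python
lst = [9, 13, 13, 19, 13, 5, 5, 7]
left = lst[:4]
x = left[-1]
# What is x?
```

lst has length 8. The slice lst[:4] selects indices [0, 1, 2, 3] (0->9, 1->13, 2->13, 3->19), giving [9, 13, 13, 19]. So left = [9, 13, 13, 19]. Then left[-1] = 19.

19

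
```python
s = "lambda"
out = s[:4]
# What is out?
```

s has length 6. The slice s[:4] selects indices [0, 1, 2, 3] (0->'l', 1->'a', 2->'m', 3->'b'), giving 'lamb'.

'lamb'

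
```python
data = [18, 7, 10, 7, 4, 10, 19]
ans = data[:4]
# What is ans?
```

data has length 7. The slice data[:4] selects indices [0, 1, 2, 3] (0->18, 1->7, 2->10, 3->7), giving [18, 7, 10, 7].

[18, 7, 10, 7]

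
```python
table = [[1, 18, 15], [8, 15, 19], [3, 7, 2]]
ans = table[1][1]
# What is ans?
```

table[1] = [8, 15, 19]. Taking column 1 of that row yields 15.

15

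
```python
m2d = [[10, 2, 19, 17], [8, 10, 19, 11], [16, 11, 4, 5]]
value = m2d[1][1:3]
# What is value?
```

m2d[1] = [8, 10, 19, 11]. m2d[1] has length 4. The slice m2d[1][1:3] selects indices [1, 2] (1->10, 2->19), giving [10, 19].

[10, 19]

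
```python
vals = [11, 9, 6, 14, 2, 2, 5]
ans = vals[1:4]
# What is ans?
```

vals has length 7. The slice vals[1:4] selects indices [1, 2, 3] (1->9, 2->6, 3->14), giving [9, 6, 14].

[9, 6, 14]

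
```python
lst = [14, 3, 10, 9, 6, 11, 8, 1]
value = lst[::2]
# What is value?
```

lst has length 8. The slice lst[::2] selects indices [0, 2, 4, 6] (0->14, 2->10, 4->6, 6->8), giving [14, 10, 6, 8].

[14, 10, 6, 8]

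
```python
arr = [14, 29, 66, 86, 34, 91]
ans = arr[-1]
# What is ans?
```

arr has length 6. Negative index -1 maps to positive index 6 + (-1) = 5. arr[5] = 91.

91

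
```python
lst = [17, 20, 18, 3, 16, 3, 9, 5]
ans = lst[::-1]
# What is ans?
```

lst has length 8. The slice lst[::-1] selects indices [7, 6, 5, 4, 3, 2, 1, 0] (7->5, 6->9, 5->3, 4->16, 3->3, 2->18, 1->20, 0->17), giving [5, 9, 3, 16, 3, 18, 20, 17].

[5, 9, 3, 16, 3, 18, 20, 17]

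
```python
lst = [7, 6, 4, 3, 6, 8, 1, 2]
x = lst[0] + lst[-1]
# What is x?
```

lst has length 8. lst[0] = 7.
lst has length 8. Negative index -1 maps to positive index 8 + (-1) = 7. lst[7] = 2.
Sum: 7 + 2 = 9.

9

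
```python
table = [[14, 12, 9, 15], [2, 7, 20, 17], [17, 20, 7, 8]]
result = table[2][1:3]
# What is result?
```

table[2] = [17, 20, 7, 8]. table[2] has length 4. The slice table[2][1:3] selects indices [1, 2] (1->20, 2->7), giving [20, 7].

[20, 7]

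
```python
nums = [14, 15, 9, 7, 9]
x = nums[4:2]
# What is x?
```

nums has length 5. The slice nums[4:2] resolves to an empty index range, so the result is [].

[]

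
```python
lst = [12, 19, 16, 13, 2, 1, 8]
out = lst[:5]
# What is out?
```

lst has length 7. The slice lst[:5] selects indices [0, 1, 2, 3, 4] (0->12, 1->19, 2->16, 3->13, 4->2), giving [12, 19, 16, 13, 2].

[12, 19, 16, 13, 2]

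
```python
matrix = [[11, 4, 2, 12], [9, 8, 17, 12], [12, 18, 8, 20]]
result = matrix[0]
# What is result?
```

matrix has 3 rows. Row 0 is [11, 4, 2, 12].

[11, 4, 2, 12]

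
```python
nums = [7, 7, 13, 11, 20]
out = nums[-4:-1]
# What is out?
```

nums has length 5. The slice nums[-4:-1] selects indices [1, 2, 3] (1->7, 2->13, 3->11), giving [7, 13, 11].

[7, 13, 11]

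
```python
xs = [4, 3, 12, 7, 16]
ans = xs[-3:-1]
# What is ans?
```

xs has length 5. The slice xs[-3:-1] selects indices [2, 3] (2->12, 3->7), giving [12, 7].

[12, 7]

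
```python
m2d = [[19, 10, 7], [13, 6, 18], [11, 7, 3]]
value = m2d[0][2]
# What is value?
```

m2d[0] = [19, 10, 7]. Taking column 2 of that row yields 7.

7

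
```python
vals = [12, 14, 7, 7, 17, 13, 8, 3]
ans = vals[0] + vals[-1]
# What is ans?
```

vals has length 8. vals[0] = 12.
vals has length 8. Negative index -1 maps to positive index 8 + (-1) = 7. vals[7] = 3.
Sum: 12 + 3 = 15.

15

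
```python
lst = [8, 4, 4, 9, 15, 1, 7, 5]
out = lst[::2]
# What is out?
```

lst has length 8. The slice lst[::2] selects indices [0, 2, 4, 6] (0->8, 2->4, 4->15, 6->7), giving [8, 4, 15, 7].

[8, 4, 15, 7]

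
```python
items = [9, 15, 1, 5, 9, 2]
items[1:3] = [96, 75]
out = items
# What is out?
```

items starts as [9, 15, 1, 5, 9, 2] (length 6). The slice items[1:3] covers indices [1, 2] with values [15, 1]. Replacing that slice with [96, 75] (same length) produces [9, 96, 75, 5, 9, 2].

[9, 96, 75, 5, 9, 2]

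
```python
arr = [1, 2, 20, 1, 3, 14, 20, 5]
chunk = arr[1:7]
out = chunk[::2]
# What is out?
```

arr has length 8. The slice arr[1:7] selects indices [1, 2, 3, 4, 5, 6] (1->2, 2->20, 3->1, 4->3, 5->14, 6->20), giving [2, 20, 1, 3, 14, 20]. So chunk = [2, 20, 1, 3, 14, 20]. chunk has length 6. The slice chunk[::2] selects indices [0, 2, 4] (0->2, 2->1, 4->14), giving [2, 1, 14].

[2, 1, 14]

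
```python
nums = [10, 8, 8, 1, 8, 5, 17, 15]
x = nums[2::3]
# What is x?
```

nums has length 8. The slice nums[2::3] selects indices [2, 5] (2->8, 5->5), giving [8, 5].

[8, 5]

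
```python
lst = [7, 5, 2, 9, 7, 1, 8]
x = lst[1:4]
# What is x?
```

lst has length 7. The slice lst[1:4] selects indices [1, 2, 3] (1->5, 2->2, 3->9), giving [5, 2, 9].

[5, 2, 9]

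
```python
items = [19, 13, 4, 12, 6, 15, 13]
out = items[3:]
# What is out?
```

items has length 7. The slice items[3:] selects indices [3, 4, 5, 6] (3->12, 4->6, 5->15, 6->13), giving [12, 6, 15, 13].

[12, 6, 15, 13]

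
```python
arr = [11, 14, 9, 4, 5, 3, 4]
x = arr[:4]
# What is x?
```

arr has length 7. The slice arr[:4] selects indices [0, 1, 2, 3] (0->11, 1->14, 2->9, 3->4), giving [11, 14, 9, 4].

[11, 14, 9, 4]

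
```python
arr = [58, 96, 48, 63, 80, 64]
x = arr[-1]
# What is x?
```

arr has length 6. Negative index -1 maps to positive index 6 + (-1) = 5. arr[5] = 64.

64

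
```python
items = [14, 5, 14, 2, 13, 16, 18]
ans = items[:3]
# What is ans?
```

items has length 7. The slice items[:3] selects indices [0, 1, 2] (0->14, 1->5, 2->14), giving [14, 5, 14].

[14, 5, 14]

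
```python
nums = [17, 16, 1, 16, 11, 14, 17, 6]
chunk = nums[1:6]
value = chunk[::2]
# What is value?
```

nums has length 8. The slice nums[1:6] selects indices [1, 2, 3, 4, 5] (1->16, 2->1, 3->16, 4->11, 5->14), giving [16, 1, 16, 11, 14]. So chunk = [16, 1, 16, 11, 14]. chunk has length 5. The slice chunk[::2] selects indices [0, 2, 4] (0->16, 2->16, 4->14), giving [16, 16, 14].

[16, 16, 14]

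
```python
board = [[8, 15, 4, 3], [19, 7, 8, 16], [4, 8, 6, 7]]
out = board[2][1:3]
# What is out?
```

board[2] = [4, 8, 6, 7]. board[2] has length 4. The slice board[2][1:3] selects indices [1, 2] (1->8, 2->6), giving [8, 6].

[8, 6]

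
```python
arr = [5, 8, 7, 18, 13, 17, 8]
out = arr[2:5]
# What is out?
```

arr has length 7. The slice arr[2:5] selects indices [2, 3, 4] (2->7, 3->18, 4->13), giving [7, 18, 13].

[7, 18, 13]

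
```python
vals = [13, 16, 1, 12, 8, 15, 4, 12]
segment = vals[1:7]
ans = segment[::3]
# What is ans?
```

vals has length 8. The slice vals[1:7] selects indices [1, 2, 3, 4, 5, 6] (1->16, 2->1, 3->12, 4->8, 5->15, 6->4), giving [16, 1, 12, 8, 15, 4]. So segment = [16, 1, 12, 8, 15, 4]. segment has length 6. The slice segment[::3] selects indices [0, 3] (0->16, 3->8), giving [16, 8].

[16, 8]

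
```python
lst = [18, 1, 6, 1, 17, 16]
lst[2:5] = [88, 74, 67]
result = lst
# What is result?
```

lst starts as [18, 1, 6, 1, 17, 16] (length 6). The slice lst[2:5] covers indices [2, 3, 4] with values [6, 1, 17]. Replacing that slice with [88, 74, 67] (same length) produces [18, 1, 88, 74, 67, 16].

[18, 1, 88, 74, 67, 16]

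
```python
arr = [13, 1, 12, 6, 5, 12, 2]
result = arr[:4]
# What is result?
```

arr has length 7. The slice arr[:4] selects indices [0, 1, 2, 3] (0->13, 1->1, 2->12, 3->6), giving [13, 1, 12, 6].

[13, 1, 12, 6]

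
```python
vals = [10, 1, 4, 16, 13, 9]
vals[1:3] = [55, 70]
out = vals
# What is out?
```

vals starts as [10, 1, 4, 16, 13, 9] (length 6). The slice vals[1:3] covers indices [1, 2] with values [1, 4]. Replacing that slice with [55, 70] (same length) produces [10, 55, 70, 16, 13, 9].

[10, 55, 70, 16, 13, 9]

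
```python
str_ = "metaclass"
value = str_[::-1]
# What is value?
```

str_ has length 9. The slice str_[::-1] selects indices [8, 7, 6, 5, 4, 3, 2, 1, 0] (8->'s', 7->'s', 6->'a', 5->'l', 4->'c', 3->'a', 2->'t', 1->'e', 0->'m'), giving 'ssalcatem'.

'ssalcatem'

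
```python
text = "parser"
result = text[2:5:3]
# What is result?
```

text has length 6. The slice text[2:5:3] selects indices [2] (2->'r'), giving 'r'.

'r'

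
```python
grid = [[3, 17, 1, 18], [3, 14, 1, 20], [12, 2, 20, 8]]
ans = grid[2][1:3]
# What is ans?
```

grid[2] = [12, 2, 20, 8]. grid[2] has length 4. The slice grid[2][1:3] selects indices [1, 2] (1->2, 2->20), giving [2, 20].

[2, 20]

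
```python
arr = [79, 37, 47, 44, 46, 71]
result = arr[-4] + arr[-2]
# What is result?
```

arr has length 6. Negative index -4 maps to positive index 6 + (-4) = 2. arr[2] = 47.
arr has length 6. Negative index -2 maps to positive index 6 + (-2) = 4. arr[4] = 46.
Sum: 47 + 46 = 93.

93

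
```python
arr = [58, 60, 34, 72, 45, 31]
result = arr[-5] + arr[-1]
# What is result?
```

arr has length 6. Negative index -5 maps to positive index 6 + (-5) = 1. arr[1] = 60.
arr has length 6. Negative index -1 maps to positive index 6 + (-1) = 5. arr[5] = 31.
Sum: 60 + 31 = 91.

91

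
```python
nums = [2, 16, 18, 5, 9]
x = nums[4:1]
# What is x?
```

nums has length 5. The slice nums[4:1] resolves to an empty index range, so the result is [].

[]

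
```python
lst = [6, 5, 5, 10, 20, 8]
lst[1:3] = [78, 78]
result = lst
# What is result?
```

lst starts as [6, 5, 5, 10, 20, 8] (length 6). The slice lst[1:3] covers indices [1, 2] with values [5, 5]. Replacing that slice with [78, 78] (same length) produces [6, 78, 78, 10, 20, 8].

[6, 78, 78, 10, 20, 8]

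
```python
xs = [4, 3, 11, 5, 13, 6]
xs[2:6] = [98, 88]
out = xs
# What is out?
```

xs starts as [4, 3, 11, 5, 13, 6] (length 6). The slice xs[2:6] covers indices [2, 3, 4, 5] with values [11, 5, 13, 6]. Replacing that slice with [98, 88] (different length) produces [4, 3, 98, 88].

[4, 3, 98, 88]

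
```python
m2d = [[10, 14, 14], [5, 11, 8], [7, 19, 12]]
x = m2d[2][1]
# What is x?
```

m2d[2] = [7, 19, 12]. Taking column 1 of that row yields 19.

19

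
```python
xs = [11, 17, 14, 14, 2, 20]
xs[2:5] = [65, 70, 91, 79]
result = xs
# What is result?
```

xs starts as [11, 17, 14, 14, 2, 20] (length 6). The slice xs[2:5] covers indices [2, 3, 4] with values [14, 14, 2]. Replacing that slice with [65, 70, 91, 79] (different length) produces [11, 17, 65, 70, 91, 79, 20].

[11, 17, 65, 70, 91, 79, 20]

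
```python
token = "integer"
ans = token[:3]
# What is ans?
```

token has length 7. The slice token[:3] selects indices [0, 1, 2] (0->'i', 1->'n', 2->'t'), giving 'int'.

'int'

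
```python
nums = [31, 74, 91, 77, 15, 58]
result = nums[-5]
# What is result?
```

nums has length 6. Negative index -5 maps to positive index 6 + (-5) = 1. nums[1] = 74.

74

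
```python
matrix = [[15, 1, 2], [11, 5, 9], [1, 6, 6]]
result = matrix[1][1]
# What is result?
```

matrix[1] = [11, 5, 9]. Taking column 1 of that row yields 5.

5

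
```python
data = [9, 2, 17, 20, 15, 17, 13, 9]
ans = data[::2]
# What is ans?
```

data has length 8. The slice data[::2] selects indices [0, 2, 4, 6] (0->9, 2->17, 4->15, 6->13), giving [9, 17, 15, 13].

[9, 17, 15, 13]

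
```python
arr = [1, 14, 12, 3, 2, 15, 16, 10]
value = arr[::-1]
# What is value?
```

arr has length 8. The slice arr[::-1] selects indices [7, 6, 5, 4, 3, 2, 1, 0] (7->10, 6->16, 5->15, 4->2, 3->3, 2->12, 1->14, 0->1), giving [10, 16, 15, 2, 3, 12, 14, 1].

[10, 16, 15, 2, 3, 12, 14, 1]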